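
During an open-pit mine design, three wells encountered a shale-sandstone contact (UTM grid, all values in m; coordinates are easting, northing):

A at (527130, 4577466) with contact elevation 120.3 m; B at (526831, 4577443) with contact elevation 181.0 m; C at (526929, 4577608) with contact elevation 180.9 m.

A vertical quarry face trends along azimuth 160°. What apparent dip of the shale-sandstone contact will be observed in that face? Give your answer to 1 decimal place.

Two edge vectors: A→B = (-299, -23, 60.7), A→C = (-201, 142, 60.6).
Normal n = (A→B) × (A→C) = (-10013.2, 5918.7, -47081).
So ∂z/∂easting = −n_x/n_z = −0.21268 and ∂z/∂northing = −n_y/n_z = 0.12571.
Unit vector along 160° is (sin 160°, cos 160°) = (0.3420, -0.9397).
Slope in that direction = a·(0.3420) + b·(-0.9397) = −0.19087.
Apparent dip = arctan|0.19087| = 10.8° (true dip is 13.9°, so apparent ≤ true as expected).

10.8°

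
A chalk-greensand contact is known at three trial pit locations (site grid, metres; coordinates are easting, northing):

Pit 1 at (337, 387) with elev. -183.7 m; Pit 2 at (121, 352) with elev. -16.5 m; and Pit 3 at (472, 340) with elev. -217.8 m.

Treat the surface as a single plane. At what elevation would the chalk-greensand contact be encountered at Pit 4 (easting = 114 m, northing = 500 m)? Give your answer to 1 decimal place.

Two edge vectors: Pit 1→Pit 2 = (-216, -35, 167.2), Pit 1→Pit 3 = (135, -47, -34.1).
Normal n = (Pit 1→Pit 2) × (Pit 1→Pit 3) = (9051.9, 15206.4, 14877).
So ∂z/∂easting = −n_x/n_z = −0.60845 and ∂z/∂northing = −n_y/n_z = −1.02214.
Intercept c from Pit 1: -183.7 + 205.05 + 395.57 = 416.92.
At (114, 500): z = −69.4 − 511.1 + 416.92 = -163.5 m.

-163.5 m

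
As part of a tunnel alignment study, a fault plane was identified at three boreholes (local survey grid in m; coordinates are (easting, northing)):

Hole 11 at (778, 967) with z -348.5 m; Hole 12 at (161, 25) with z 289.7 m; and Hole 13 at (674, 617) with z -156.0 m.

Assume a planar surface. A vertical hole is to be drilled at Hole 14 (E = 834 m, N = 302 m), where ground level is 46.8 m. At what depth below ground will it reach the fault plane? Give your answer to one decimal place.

Two edge vectors: Hole 11→Hole 12 = (-617, -942, 638.2), Hole 11→Hole 13 = (-104, -350, 192.5).
Normal n = (Hole 11→Hole 12) × (Hole 11→Hole 13) = (42035, 52399.7, 117982).
So ∂z/∂E = −n_x/n_z = −0.35628 and ∂z/∂N = −n_y/n_z = −0.44413.
Intercept c from Hole 11: -348.5 + 277.19 + 429.48 = 358.16.
At (834, 302): z_contact = −297.14 − 134.13 + 358.16 = -73.10 m.
Depth below ground = 46.8 − (-73.10) = 119.9 m.

119.9 m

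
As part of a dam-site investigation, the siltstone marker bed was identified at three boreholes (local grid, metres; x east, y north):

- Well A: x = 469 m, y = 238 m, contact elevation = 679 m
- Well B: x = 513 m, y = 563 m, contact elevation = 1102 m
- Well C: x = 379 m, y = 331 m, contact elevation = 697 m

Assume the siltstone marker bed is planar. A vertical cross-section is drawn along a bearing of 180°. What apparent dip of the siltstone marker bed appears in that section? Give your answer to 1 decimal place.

Let the plane be z = a·x + b·y + c.
Well B−Well A: 44a + 325b = 423;  Well C−Well A: −90a + 93b = 18.
Solving gives a = 1.00441, b = 1.16556.
Unit vector along 180° is (sin 180°, cos 180°) = (0.0000, -1.0000).
Slope in that direction = a·(0.0000) + b·(-1.0000) = −1.16556.
Apparent dip = arctan|1.16556| = 49.4° (true dip is 57.0°, so apparent ≤ true as expected).

49.4°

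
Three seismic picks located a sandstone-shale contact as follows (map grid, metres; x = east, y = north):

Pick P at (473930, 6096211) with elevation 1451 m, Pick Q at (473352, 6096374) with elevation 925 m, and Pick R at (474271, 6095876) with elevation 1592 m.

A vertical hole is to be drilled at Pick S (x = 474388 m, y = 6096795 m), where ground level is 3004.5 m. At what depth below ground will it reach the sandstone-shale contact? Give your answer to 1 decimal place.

Two edge vectors: Pick P→Pick Q = (-578, 163, -526), Pick P→Pick R = (341, -335, 141).
Normal n = (Pick P→Pick Q) × (Pick P→Pick R) = (-153227, -97868, 138047).
So ∂z/∂x = −n_x/n_z = 1.109962549 and ∂z/∂y = −n_y/n_z = 0.708946953.
Intercept c from Pick P: 1451 − 526044.55 − 4321890.21 = −4846483.76.
At (474388, 6096795): z_contact = 526552.91 + 4322304.24 − 4846483.76 = 2373.39 m.
Depth below ground = 3004.5 − 2373.39 = 631.1 m.

631.1 m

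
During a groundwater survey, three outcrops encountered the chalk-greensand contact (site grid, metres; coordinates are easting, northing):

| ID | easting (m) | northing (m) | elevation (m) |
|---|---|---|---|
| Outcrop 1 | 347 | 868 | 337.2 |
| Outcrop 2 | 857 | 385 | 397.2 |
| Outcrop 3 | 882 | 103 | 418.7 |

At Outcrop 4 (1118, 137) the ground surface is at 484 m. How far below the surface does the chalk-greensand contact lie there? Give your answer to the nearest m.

Two edge vectors: Outcrop 1→Outcrop 2 = (510, -483, 60), Outcrop 1→Outcrop 3 = (535, -765, 81.5).
Normal n = (Outcrop 1→Outcrop 2) × (Outcrop 1→Outcrop 3) = (6535.5, -9465, -131745).
So ∂z/∂easting = −n_x/n_z = 0.04961 and ∂z/∂northing = −n_y/n_z = −0.07184.
Intercept c from Outcrop 1: 337.2 − 17.21 + 62.36 = 382.35.
At (1118, 137): z_contact = 55.5 − 9.8 + 382.35 = 428.0 m.
Depth below ground = 484 − 428.0 = 56 m.

56 m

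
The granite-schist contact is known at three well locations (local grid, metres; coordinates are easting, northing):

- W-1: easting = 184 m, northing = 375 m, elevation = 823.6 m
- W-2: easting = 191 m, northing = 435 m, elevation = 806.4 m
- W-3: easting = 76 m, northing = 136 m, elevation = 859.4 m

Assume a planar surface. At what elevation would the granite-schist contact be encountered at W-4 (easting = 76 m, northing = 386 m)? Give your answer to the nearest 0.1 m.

775.8 m

Two edge vectors: W-1→W-2 = (7, 60, -17.2), W-1→W-3 = (-108, -239, 35.8).
Normal n = (W-1→W-2) × (W-1→W-3) = (-1962.8, 1607, 4807).
So ∂z/∂easting = −n_x/n_z = 0.40832 and ∂z/∂northing = −n_y/n_z = −0.33430.
Intercept c from W-1: 823.6 − 75.13 + 125.36 = 873.83.
At (76, 386): z = 31.0 − 129.0 + 873.83 = 775.8 m.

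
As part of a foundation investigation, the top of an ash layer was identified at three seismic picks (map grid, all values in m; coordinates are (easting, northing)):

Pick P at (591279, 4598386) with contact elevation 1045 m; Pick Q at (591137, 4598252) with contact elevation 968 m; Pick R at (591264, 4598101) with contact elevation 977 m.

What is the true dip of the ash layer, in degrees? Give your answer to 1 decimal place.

Let the plane be z = a·E + b·N + c.
Pick Q−Pick P: −142a − 134b = −77;  Pick R−Pick P: −15a − 285b = −68.
Solving gives a = 0.33367, b = 0.22103.
Gradient magnitude |∇z| = √(a² + b²) = √(0.11134 + 0.04886) = 0.40024.
True dip = arctan(0.40024) = 21.8°, dipping toward WSW (azimuth ≈ 236°).

21.8°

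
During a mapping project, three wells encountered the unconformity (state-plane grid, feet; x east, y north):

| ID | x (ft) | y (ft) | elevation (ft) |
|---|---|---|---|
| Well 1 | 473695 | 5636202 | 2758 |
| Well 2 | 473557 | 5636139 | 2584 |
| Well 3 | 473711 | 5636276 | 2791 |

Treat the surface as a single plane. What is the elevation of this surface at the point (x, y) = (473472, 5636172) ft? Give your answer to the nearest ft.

2491 ft

Let the plane be z = a·x + b·y + c.
Well 2−Well 1: −138a − 63b = −174;  Well 3−Well 1: 16a + 74b = 33.
Solving gives a = 1.17307692, b = 0.19230769.
Then c = 2758 − a·473695 − b·5636202 = −1636807.67.
At (473472, 5636172): z = 555419.1 + 1083879.2 − 1636807.67 = 2490.6 ft.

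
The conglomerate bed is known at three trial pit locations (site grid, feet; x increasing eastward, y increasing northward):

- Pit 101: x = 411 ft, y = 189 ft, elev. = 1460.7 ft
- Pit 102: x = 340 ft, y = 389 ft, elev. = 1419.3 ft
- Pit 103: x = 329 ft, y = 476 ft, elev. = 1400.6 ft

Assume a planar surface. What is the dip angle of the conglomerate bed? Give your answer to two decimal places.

Two edge vectors: Pit 101→Pit 102 = (-71, 200, -41.4), Pit 101→Pit 103 = (-82, 287, -60.1).
Normal n = (Pit 101→Pit 102) × (Pit 101→Pit 103) = (-138.2, -872.3, -3977).
So ∂z/∂x = −n_x/n_z = −0.03475 and ∂z/∂y = −n_y/n_z = −0.21934.
Gradient magnitude |∇z| = √(a² + b²) = √(0.00121 + 0.04811) = 0.22207.
True dip = arctan(0.22207) = 12.52°, dipping toward N (azimuth ≈ 009°).

12.52°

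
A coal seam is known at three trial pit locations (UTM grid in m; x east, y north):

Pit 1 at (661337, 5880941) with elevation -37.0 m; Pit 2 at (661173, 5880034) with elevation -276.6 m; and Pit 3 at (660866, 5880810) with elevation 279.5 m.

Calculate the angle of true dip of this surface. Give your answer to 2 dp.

Two edge vectors: Pit 1→Pit 2 = (-164, -907, -239.6), Pit 1→Pit 3 = (-471, -131, 316.5).
Normal n = (Pit 1→Pit 2) × (Pit 1→Pit 3) = (-318453.1, 164757.6, -405713).
So ∂z/∂x = −n_x/n_z = −0.78492 and ∂z/∂y = −n_y/n_z = 0.40609.
Gradient magnitude |∇z| = √(a² + b²) = √(0.61610 + 0.16491) = 0.88375.
True dip = arctan(0.88375) = 41.47°, dipping toward ESE (azimuth ≈ 117°).

41.47°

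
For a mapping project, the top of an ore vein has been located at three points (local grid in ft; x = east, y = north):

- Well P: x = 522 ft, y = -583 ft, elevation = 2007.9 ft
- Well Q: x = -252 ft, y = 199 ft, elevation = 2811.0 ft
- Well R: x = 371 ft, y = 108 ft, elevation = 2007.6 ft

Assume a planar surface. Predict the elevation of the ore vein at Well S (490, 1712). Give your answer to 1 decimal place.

Two edge vectors: Well P→Well Q = (-774, 782, 803.1), Well P→Well R = (-151, 691, -0.3).
Normal n = (Well P→Well Q) × (Well P→Well R) = (-555176.7, -121500.3, -416752).
So ∂z/∂x = −n_x/n_z = −1.332151 and ∂z/∂y = −n_y/n_z = −0.291541.
Intercept c from Well P: 2007.9 + 695.38 − 169.97 = 2533.31.
At (490, 1712): z = −652.8 − 499.1 + 2533.31 = 1381.4 ft.

1381.4 ft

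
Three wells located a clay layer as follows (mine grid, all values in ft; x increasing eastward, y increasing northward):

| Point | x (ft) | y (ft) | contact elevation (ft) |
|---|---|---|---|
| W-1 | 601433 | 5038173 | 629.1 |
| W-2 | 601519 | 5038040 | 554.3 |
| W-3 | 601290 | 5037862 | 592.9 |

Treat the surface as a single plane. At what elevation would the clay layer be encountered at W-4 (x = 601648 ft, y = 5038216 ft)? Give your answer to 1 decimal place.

555.4 ft

Two edge vectors: W-1→W-2 = (86, -133, -74.8), W-1→W-3 = (-143, -311, -36.2).
Normal n = (W-1→W-2) × (W-1→W-3) = (-18448.2, 13809.6, -45765).
So ∂z/∂x = −n_x/n_z = −0.403107178 and ∂z/∂y = −n_y/n_z = 0.301750246.
Intercept c from W-1: 629.1 + 242441.96 − 1520269.94 = −1277198.88.
At (601648, 5038216): z = −242528.6 + 1520282.9 − 1277198.88 = 555.4 ft.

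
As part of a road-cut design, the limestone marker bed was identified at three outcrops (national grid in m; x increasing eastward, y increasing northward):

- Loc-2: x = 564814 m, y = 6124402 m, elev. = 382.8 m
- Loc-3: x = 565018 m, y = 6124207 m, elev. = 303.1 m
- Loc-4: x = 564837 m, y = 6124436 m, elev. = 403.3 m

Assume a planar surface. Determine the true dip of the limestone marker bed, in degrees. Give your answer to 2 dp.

Two edge vectors: Loc-2→Loc-3 = (204, -195, -79.7), Loc-2→Loc-4 = (23, 34, 20.5).
Normal n = (Loc-2→Loc-3) × (Loc-2→Loc-4) = (-1287.7, -6015.1, 11421).
So ∂z/∂x = −n_x/n_z = 0.11275 and ∂z/∂y = −n_y/n_z = 0.52667.
Gradient magnitude |∇z| = √(a² + b²) = √(0.01271 + 0.27738) = 0.53860.
True dip = arctan(0.53860) = 28.31°, dipping toward SSW (azimuth ≈ 192°).

28.31°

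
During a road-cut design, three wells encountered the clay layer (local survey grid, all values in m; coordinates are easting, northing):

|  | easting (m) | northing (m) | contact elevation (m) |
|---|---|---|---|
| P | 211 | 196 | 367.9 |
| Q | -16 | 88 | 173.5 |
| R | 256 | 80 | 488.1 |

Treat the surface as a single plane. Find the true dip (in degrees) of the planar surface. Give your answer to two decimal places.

52.11°

Two edge vectors: P→Q = (-227, -108, -194.4), P→R = (45, -116, 120.2).
Normal n = (P→Q) × (P→R) = (-35532, 18537.4, 31192).
So ∂z/∂easting = −n_x/n_z = 1.13914 and ∂z/∂northing = −n_y/n_z = −0.59430.
Gradient magnitude |∇z| = √(a² + b²) = √(1.29764 + 0.35319) = 1.28485.
True dip = arctan(1.28485) = 52.11°, dipping toward WNW (azimuth ≈ 298°).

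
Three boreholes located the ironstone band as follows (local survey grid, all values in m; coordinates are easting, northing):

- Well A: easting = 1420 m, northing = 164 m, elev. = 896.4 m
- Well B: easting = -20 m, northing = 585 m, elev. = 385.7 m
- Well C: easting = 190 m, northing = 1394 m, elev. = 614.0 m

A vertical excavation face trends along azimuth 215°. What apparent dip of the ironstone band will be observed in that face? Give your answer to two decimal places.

20.70°

Two edge vectors: Well A→Well B = (-1440, 421, -510.7), Well A→Well C = (-1230, 1230, -282.4).
Normal n = (Well A→Well B) × (Well A→Well C) = (509270.6, 221505, -1253370).
So ∂z/∂easting = −n_x/n_z = 0.40632 and ∂z/∂northing = −n_y/n_z = 0.17673.
Unit vector along 215° is (sin 215°, cos 215°) = (-0.5736, -0.8192).
Slope in that direction = a·(-0.5736) + b·(-0.8192) = −0.37782.
Apparent dip = arctan|0.37782| = 20.70° (true dip is 23.9°, so apparent ≤ true as expected).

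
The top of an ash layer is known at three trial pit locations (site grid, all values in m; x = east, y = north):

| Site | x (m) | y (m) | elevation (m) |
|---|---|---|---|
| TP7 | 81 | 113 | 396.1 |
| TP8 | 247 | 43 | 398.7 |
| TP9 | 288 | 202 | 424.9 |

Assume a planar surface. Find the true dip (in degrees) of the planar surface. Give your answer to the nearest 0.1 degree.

9.3°

Let the plane be z = a·x + b·y + c.
TP8−TP7: 166a − 70b = 2.6;  TP9−TP7: 207a + 89b = 28.8.
Solving gives a = 0.07680, b = 0.14498.
Gradient magnitude |∇z| = √(a² + b²) = √(0.00590 + 0.02102) = 0.16406.
True dip = arctan(0.16406) = 9.3°, dipping toward SSW (azimuth ≈ 208°).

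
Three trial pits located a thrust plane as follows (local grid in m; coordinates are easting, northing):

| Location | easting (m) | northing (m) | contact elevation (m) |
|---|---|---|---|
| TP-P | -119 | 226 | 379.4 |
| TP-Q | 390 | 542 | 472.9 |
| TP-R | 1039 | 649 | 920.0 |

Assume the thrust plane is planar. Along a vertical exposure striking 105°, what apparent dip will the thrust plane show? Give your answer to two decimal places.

Let the plane be z = a·easting + b·northing + c.
TP-Q−TP-P: 509a + 316b = 93.5;  TP-R−TP-P: 1158a + 423b = 540.6.
Solving gives a = 0.87159, b = −1.10803.
Unit vector along 105° is (sin 105°, cos 105°) = (0.9659, -0.2588).
Slope in that direction = a·(0.9659) + b·(-0.2588) = 1.12867.
Apparent dip = arctan|1.12867| = 48.46° (true dip is 54.7°, so apparent ≤ true as expected).

48.46°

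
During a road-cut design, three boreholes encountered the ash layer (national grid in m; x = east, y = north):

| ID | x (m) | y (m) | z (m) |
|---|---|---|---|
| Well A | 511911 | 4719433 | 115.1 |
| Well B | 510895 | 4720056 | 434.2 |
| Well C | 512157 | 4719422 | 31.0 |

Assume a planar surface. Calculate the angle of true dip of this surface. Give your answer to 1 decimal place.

19.2°

Two edge vectors: Well A→Well B = (-1016, 623, 319.1), Well A→Well C = (246, -11, -84.1).
Normal n = (Well A→Well B) × (Well A→Well C) = (-48884.2, -6947, -142082).
So ∂z/∂x = −n_x/n_z = −0.34406 and ∂z/∂y = −n_y/n_z = −0.04889.
Gradient magnitude |∇z| = √(a² + b²) = √(0.11837 + 0.00239) = 0.34751.
True dip = arctan(0.34751) = 19.2°, dipping toward E (azimuth ≈ 082°).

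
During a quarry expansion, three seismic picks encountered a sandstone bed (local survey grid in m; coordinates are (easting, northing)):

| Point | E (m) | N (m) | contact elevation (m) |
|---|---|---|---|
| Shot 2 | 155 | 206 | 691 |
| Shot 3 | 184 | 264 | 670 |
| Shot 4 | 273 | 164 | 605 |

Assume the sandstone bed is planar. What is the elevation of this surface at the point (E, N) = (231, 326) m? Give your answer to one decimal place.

Let the plane be z = a·E + b·N + c.
Shot 3−Shot 2: 29a + 58b = −21;  Shot 4−Shot 2: 118a − 42b = −86.
Solving gives a = −0.72811, b = 0.00198.
Then c = 691 − a·155 − b·206 = 803.45.
At (231, 326): z = −168.2 + 0.6 + 803.45 = 635.9 m.

635.9 m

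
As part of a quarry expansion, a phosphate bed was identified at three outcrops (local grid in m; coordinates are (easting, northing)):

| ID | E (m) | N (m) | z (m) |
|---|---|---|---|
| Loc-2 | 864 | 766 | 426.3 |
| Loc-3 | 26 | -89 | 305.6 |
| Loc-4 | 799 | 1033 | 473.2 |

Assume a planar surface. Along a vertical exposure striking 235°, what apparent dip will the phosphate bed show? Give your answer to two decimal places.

Let the plane be z = a·E + b·N + c.
Loc-3−Loc-2: −838a − 855b = −120.7;  Loc-4−Loc-2: −65a + 267b = 46.9.
Solving gives a = −0.02818, b = 0.16879.
Unit vector along 235° is (sin 235°, cos 235°) = (-0.8192, -0.5736).
Slope in that direction = a·(-0.8192) + b·(-0.5736) = −0.07373.
Apparent dip = arctan|0.07373| = 4.22° (true dip is 9.7°, so apparent ≤ true as expected).

4.22°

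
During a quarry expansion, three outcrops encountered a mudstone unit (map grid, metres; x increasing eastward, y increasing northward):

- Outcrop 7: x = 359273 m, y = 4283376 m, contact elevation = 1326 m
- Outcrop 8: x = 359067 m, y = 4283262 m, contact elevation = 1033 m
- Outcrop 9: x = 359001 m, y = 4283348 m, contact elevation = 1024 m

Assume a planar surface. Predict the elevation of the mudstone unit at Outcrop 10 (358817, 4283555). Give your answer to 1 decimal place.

Let the plane be z = a·x + b·y + c.
Outcrop 8−Outcrop 7: −206a − 114b = −293;  Outcrop 9−Outcrop 7: −272a − 28b = −302.
Solving gives a = 1.038985737, b = 0.692709984.
Then c = 1326 − a·359273 − b·4283376 = −3339090.84.
At (358817, 4283555): z = 372805.7 + 2967261.3 − 3339090.84 = 976.2 m.

976.2 m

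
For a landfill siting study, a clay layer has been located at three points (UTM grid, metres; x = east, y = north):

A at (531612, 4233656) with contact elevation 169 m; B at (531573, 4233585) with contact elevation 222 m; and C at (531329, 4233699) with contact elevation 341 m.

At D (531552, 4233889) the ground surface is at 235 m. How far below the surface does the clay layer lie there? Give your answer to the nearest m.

115 m

Two edge vectors: A→B = (-39, -71, 53), A→C = (-283, 43, 172).
Normal n = (A→B) × (A→C) = (-14491, -8291, -21770).
So ∂z/∂x = −n_x/n_z = −0.66564079 and ∂z/∂y = −n_y/n_z = −0.38084520.
Intercept c from A: 169 + 353862.63 + 1612367.57 = 1966399.20.
At (531552, 4233889): z_contact = −353822.7 − 1612456.3 + 1966399.20 = 120.2 m.
Depth below ground = 235 − 120.2 = 115 m.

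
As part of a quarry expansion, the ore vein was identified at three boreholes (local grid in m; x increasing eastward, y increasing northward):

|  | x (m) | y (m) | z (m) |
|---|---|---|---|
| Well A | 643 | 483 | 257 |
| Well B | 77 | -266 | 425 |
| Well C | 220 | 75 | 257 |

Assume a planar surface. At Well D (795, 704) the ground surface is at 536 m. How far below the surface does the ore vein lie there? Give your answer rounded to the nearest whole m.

Let the plane be z = a·x + b·y + c.
Well B−Well A: −566a − 749b = 168;  Well C−Well A: −423a − 408b = 0.
Solving gives a = 0.79796, b = −0.82730.
Then c = 257 − a·643 − b·483 = 143.50.
At (795, 704): z_contact = 634.4 − 582.4 + 143.50 = 195.5 m.
Depth below ground = 536 − 195.5 = 341 m.

341 m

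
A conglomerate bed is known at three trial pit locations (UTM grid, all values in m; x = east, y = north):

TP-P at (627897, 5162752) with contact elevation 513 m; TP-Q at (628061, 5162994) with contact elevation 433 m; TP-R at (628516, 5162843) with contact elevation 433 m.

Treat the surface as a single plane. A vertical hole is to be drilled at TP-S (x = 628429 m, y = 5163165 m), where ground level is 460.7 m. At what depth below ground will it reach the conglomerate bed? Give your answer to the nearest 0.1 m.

106.8 m

Two edge vectors: TP-P→TP-Q = (164, 242, -80), TP-P→TP-R = (619, 91, -80).
Normal n = (TP-P→TP-Q) × (TP-P→TP-R) = (-12080, -36400, -134874).
So ∂z/∂x = −n_x/n_z = −0.089565076 and ∂z/∂y = −n_y/n_z = −0.269881519.
Intercept c from TP-P: 513 + 56237.64 + 1393331.35 = 1450081.99.
At (628429, 5163165): z_contact = −56285.29 − 1393442.81 + 1450081.99 = 353.89 m.
Depth below ground = 460.7 − 353.89 = 106.8 m.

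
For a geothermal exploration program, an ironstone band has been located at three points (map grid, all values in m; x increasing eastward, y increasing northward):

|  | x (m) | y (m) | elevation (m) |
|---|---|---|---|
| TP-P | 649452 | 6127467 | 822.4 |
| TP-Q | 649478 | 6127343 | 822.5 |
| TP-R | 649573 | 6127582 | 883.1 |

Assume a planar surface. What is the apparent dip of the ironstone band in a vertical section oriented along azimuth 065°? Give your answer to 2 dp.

22.61°

Two edge vectors: TP-P→TP-Q = (26, -124, 0.1), TP-P→TP-R = (121, 115, 60.7).
Normal n = (TP-P→TP-Q) × (TP-P→TP-R) = (-7538.3, -1566.1, 17994).
So ∂z/∂x = −n_x/n_z = 0.41893 and ∂z/∂y = −n_y/n_z = 0.08703.
Unit vector along 065° is (sin 65°, cos 65°) = (0.9063, 0.4226).
Slope in that direction = a·(0.9063) + b·(0.4226) = 0.41647.
Apparent dip = arctan|0.41647| = 22.61° (true dip is 23.2°, so apparent ≤ true as expected).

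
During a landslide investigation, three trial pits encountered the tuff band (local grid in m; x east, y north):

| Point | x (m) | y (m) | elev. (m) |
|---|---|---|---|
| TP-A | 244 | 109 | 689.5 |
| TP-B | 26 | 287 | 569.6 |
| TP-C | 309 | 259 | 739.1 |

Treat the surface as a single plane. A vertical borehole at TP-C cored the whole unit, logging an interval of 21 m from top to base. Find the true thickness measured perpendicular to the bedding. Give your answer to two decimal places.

Let the plane be z = a·x + b·y + c.
TP-B−TP-A: −218a + 178b = −119.9;  TP-C−TP-A: 65a + 150b = 49.6.
Solving gives a = 0.60569, b = 0.06820.
|∇z| = √(a²+b²) = 0.60952, so dip δ = arctan(0.60952) = 31.36°.
True thickness = vertical thickness × cos δ = 21 × cos 31.36° = 17.93 m.

17.93 m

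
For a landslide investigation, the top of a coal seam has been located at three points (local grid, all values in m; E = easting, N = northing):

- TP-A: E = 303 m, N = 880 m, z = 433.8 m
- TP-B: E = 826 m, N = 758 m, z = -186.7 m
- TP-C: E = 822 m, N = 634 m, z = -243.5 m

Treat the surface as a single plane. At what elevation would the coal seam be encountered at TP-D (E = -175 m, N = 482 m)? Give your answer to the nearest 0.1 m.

Two edge vectors: TP-A→TP-B = (523, -122, -620.5), TP-A→TP-C = (519, -246, -677.3).
Normal n = (TP-A→TP-B) × (TP-A→TP-C) = (-70012.4, 32188.4, -65340).
So ∂z/∂E = −n_x/n_z = −1.07151 and ∂z/∂N = −n_y/n_z = 0.49263.
Intercept c from TP-A: 433.8 + 324.67 − 433.51 = 324.95.
At (-175, 482): z = 187.5 + 237.4 + 324.95 = 749.9 m.

749.9 m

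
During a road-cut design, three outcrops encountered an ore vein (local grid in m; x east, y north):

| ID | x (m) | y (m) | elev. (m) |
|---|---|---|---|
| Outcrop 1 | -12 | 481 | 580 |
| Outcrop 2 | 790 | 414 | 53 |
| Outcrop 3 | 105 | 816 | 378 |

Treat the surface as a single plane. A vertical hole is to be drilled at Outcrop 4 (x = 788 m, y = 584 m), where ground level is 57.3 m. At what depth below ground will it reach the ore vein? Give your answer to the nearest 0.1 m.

Let the plane be z = a·x + b·y + c.
Outcrop 2−Outcrop 1: 802a − 67b = −527;  Outcrop 3−Outcrop 1: 117a + 335b = −202.
Solving gives a = −0.68742, b = −0.36290.
Then c = 580 − a·-12 − b·481 = 746.31.
At (788, 584): z_contact = −541.69 − 211.93 + 746.31 = -7.32 m.
Depth below ground = 57.3 − (-7.32) = 64.6 m.

64.6 m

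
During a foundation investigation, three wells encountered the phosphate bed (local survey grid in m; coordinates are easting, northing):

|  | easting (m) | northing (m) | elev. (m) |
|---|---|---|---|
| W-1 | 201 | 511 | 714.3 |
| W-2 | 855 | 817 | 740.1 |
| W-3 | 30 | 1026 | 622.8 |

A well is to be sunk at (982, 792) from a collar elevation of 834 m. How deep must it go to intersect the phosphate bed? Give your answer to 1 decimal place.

76.9 m

Two edge vectors: W-1→W-2 = (654, 306, 25.8), W-1→W-3 = (-171, 515, -91.5).
Normal n = (W-1→W-2) × (W-1→W-3) = (-41286, 55429.2, 389136).
So ∂z/∂easting = −n_x/n_z = 0.106097 and ∂z/∂northing = −n_y/n_z = −0.142442.
Intercept c from W-1: 714.3 − 21.33 + 72.79 = 765.76.
At (982, 792): z_contact = 104.19 − 112.81 + 765.76 = 757.14 m.
Depth below ground = 834 − 757.14 = 76.9 m.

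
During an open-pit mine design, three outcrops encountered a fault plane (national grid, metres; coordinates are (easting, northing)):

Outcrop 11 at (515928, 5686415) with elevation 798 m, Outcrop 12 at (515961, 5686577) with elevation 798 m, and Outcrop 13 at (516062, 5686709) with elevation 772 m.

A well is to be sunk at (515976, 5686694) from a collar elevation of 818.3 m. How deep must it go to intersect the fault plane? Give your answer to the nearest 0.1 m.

17.2 m

Let the plane be z = a·E + b·N + c.
Outcrop 12−Outcrop 11: 33a + 162b = 0;  Outcrop 13−Outcrop 11: 134a + 294b = −26.
Solving gives a = −0.350824588, b = 0.071464268.
Then c = 798 − a·515928 − b·5686415 = −224577.26.
At (515976, 5686694): z_contact = −181017.07 + 406395.42 − 224577.26 = 801.10 m.
Depth below ground = 818.3 − 801.10 = 17.2 m.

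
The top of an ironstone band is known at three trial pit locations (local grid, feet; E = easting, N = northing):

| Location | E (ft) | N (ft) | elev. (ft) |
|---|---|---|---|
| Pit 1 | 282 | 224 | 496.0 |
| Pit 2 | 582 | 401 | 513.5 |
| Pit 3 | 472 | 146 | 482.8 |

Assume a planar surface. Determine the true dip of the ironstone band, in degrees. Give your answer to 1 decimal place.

Let the plane be z = a·E + b·N + c.
Pit 2−Pit 1: 300a + 177b = 17.5;  Pit 3−Pit 1: 190a − 78b = −13.2.
Solving gives a = −0.01703, b = 0.12774.
Gradient magnitude |∇z| = √(a² + b²) = √(0.00029 + 0.01632) = 0.12887.
True dip = arctan(0.12887) = 7.3°, dipping toward S (azimuth ≈ 172°).

7.3°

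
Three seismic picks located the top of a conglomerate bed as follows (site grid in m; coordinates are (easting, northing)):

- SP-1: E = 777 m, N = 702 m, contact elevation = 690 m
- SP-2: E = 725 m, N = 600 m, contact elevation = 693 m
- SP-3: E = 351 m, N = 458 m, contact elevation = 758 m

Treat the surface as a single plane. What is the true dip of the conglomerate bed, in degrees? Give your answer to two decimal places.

12.11°

Let the plane be z = a·E + b·N + c.
SP-2−SP-1: −52a − 102b = 3;  SP-3−SP-1: −426a − 244b = 68.
Solving gives a = −0.20166, b = 0.07340.
Gradient magnitude |∇z| = √(a² + b²) = √(0.04067 + 0.00539) = 0.21461.
True dip = arctan(0.21461) = 12.11°, dipping toward ESE (azimuth ≈ 110°).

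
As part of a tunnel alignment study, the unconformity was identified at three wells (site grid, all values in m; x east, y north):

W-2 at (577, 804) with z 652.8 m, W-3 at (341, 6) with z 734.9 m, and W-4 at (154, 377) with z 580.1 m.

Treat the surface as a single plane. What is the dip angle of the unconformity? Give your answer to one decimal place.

24.2°

Let the plane be z = a·x + b·y + c.
W-3−W-2: −236a − 798b = 82.1;  W-4−W-2: −423a − 427b = −72.7.
Solving gives a = 0.39307, b = −0.21913.
Gradient magnitude |∇z| = √(a² + b²) = √(0.15450 + 0.04802) = 0.45002.
True dip = arctan(0.45002) = 24.2°, dipping toward WNW (azimuth ≈ 299°).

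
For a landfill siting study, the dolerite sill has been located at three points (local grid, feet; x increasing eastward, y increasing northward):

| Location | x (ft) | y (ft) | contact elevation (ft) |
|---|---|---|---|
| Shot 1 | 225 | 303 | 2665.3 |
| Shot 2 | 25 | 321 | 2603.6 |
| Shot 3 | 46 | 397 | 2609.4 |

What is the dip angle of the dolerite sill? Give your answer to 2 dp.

Let the plane be z = a·x + b·y + c.
Shot 2−Shot 1: −200a + 18b = −61.7;  Shot 3−Shot 1: −179a + 94b = −55.9.
Solving gives a = 0.30772, b = −0.00871.
Gradient magnitude |∇z| = √(a² + b²) = √(0.09469 + 0.00008) = 0.30784.
True dip = arctan(0.30784) = 17.11°, dipping toward W (azimuth ≈ 272°).

17.11°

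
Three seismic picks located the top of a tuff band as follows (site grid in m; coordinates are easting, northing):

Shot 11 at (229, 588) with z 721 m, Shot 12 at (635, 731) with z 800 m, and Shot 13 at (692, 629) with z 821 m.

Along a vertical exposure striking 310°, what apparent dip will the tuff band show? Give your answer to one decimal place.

Let the plane be z = a·easting + b·northing + c.
Shot 12−Shot 11: 406a + 143b = 79;  Shot 13−Shot 11: 463a + 41b = 100.
Solving gives a = 0.22317, b = −0.08117.
Unit vector along 310° is (sin 310°, cos 310°) = (-0.7660, 0.6428).
Slope in that direction = a·(-0.7660) + b·(0.6428) = −0.22313.
Apparent dip = arctan|0.22313| = 12.6° (true dip is 13.4°, so apparent ≤ true as expected).

12.6°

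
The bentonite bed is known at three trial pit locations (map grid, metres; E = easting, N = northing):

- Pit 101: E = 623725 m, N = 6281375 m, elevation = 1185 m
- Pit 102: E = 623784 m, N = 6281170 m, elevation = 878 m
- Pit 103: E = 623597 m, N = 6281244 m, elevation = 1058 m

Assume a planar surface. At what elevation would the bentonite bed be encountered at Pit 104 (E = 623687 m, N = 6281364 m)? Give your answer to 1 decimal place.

1185.7 m

Two edge vectors: Pit 101→Pit 102 = (59, -205, -307), Pit 101→Pit 103 = (-128, -131, -127).
Normal n = (Pit 101→Pit 102) × (Pit 101→Pit 103) = (-14182, 46789, -33969).
So ∂z/∂E = −n_x/n_z = −0.417498307 and ∂z/∂N = −n_y/n_z = 1.377402926.
Intercept c from Pit 101: 1185 + 260404.13 − 8651984.31 = −8390395.17.
At (623687, 6281364): z = −260388.3 + 8651969.2 − 8390395.17 = 1185.7 m.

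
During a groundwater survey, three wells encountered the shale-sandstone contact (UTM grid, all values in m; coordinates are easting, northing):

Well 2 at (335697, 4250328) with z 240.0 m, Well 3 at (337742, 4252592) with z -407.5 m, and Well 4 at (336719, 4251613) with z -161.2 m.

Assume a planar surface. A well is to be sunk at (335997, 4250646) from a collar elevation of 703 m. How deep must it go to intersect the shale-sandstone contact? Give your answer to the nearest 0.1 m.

550.8 m

Let the plane be z = a·easting + b·northing + c.
Well 3−Well 2: 2045a + 2264b = −647.5;  Well 4−Well 2: 1022a + 1285b = −401.2.
Solving gives a = 0.242914556, b = −0.505415312.
Then c = 240 − a·335697 − b·4250328 = 2066875.16.
At (335997, 4250646): z_contact = 81618.56 − 2148341.57 + 2066875.16 = 152.15 m.
Depth below ground = 703 − 152.15 = 550.8 m.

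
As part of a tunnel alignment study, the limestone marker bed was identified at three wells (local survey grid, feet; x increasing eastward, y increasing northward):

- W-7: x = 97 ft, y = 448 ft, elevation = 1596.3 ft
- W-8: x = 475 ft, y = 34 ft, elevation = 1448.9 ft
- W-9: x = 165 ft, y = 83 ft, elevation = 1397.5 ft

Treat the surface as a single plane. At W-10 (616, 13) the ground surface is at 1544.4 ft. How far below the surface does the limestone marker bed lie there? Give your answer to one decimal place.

71.4 ft

Let the plane be z = a·x + b·y + c.
W-8−W-7: 378a − 414b = −147.4;  W-9−W-7: 68a − 365b = −198.8.
Solving gives a = 0.25954, b = 0.59301.
Then c = 1596.3 − a·97 − b·448 = 1305.46.
At (616, 13): z_contact = 159.88 + 7.71 + 1305.46 = 1473.04 ft.
Depth below ground = 1544.4 − 1473.04 = 71.4 ft.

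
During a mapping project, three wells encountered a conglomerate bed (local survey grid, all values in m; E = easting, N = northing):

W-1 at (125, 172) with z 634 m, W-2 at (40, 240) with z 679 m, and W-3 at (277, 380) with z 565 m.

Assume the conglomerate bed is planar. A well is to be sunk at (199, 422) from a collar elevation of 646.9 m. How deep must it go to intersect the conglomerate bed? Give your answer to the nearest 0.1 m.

Two edge vectors: W-1→W-2 = (-85, 68, 45), W-1→W-3 = (152, 208, -69).
Normal n = (W-1→W-2) × (W-1→W-3) = (-14052, 975, -28016).
So ∂z/∂E = −n_x/n_z = −0.50157 and ∂z/∂N = −n_y/n_z = 0.03480.
Intercept c from W-1: 634 + 62.70 − 5.99 = 690.71.
At (199, 422): z_contact = −99.81 + 14.69 + 690.71 = 605.58 m.
Depth below ground = 646.9 − 605.58 = 41.3 m.

41.3 m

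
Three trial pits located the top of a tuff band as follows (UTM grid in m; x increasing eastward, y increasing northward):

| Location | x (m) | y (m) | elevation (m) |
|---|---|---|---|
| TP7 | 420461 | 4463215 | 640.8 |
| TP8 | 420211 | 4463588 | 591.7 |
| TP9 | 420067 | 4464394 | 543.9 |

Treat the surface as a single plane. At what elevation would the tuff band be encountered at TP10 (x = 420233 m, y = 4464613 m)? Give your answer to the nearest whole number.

Let the plane be z = a·x + b·y + c.
TP8−TP7: −250a + 373b = −49.1;  TP9−TP7: −394a + 1179b = −96.9.
Solving gives a = 0.14713779, b = −0.03301757.
Then c = 640.8 − a·420461 − b·4463215 = 86139.59.
At (420233, 4464613): z = 61832.2 − 147410.7 + 86139.59 = 561.1 m.

561 m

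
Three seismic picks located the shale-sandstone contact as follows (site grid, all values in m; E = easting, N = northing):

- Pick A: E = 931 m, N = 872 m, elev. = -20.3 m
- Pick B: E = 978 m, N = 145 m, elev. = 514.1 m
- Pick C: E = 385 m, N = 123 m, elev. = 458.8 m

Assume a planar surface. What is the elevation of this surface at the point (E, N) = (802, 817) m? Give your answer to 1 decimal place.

4.2 m

Let the plane be z = a·E + b·N + c.
Pick B−Pick A: 47a − 727b = 534.4;  Pick C−Pick A: −546a − 749b = 479.1.
Solving gives a = 0.12024, b = −0.72730.
Then c = -20.3 − a·931 − b·872 = 501.97.
At (802, 817): z = 96.4 − 594.2 + 501.97 = 4.2 m.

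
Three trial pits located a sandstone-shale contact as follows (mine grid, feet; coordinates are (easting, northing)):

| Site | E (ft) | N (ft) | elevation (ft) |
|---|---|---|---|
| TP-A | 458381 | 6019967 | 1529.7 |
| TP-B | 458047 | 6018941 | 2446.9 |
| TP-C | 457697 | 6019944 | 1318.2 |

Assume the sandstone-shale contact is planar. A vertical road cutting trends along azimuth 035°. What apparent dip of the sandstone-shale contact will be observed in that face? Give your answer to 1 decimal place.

32.1°

Two edge vectors: TP-A→TP-B = (-334, -1026, 917.2), TP-A→TP-C = (-684, -23, -211.5).
Normal n = (TP-A→TP-B) × (TP-A→TP-C) = (238094.6, -698005.8, -694102).
So ∂z/∂E = −n_x/n_z = 0.34303 and ∂z/∂N = −n_y/n_z = −1.00562.
Unit vector along 035° is (sin 35°, cos 35°) = (0.5736, 0.8192).
Slope in that direction = a·(0.5736) + b·(0.8192) = −0.62701.
Apparent dip = arctan|0.62701| = 32.1° (true dip is 46.7°, so apparent ≤ true as expected).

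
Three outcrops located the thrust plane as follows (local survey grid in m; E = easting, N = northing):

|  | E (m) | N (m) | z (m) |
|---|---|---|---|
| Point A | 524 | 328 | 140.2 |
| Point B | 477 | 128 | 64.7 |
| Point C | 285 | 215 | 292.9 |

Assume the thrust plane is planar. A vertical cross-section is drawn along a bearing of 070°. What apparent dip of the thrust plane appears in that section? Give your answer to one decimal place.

33.5°

Two edge vectors: Point A→Point B = (-47, -200, -75.5), Point A→Point C = (-239, -113, 152.7).
Normal n = (Point A→Point B) × (Point A→Point C) = (-39071.5, 25221.4, -42489).
So ∂z/∂E = −n_x/n_z = −0.91957 and ∂z/∂N = −n_y/n_z = 0.59360.
Unit vector along 070° is (sin 70°, cos 70°) = (0.9397, 0.3420).
Slope in that direction = a·(0.9397) + b·(0.3420) = −0.66109.
Apparent dip = arctan|0.66109| = 33.5° (true dip is 47.6°, so apparent ≤ true as expected).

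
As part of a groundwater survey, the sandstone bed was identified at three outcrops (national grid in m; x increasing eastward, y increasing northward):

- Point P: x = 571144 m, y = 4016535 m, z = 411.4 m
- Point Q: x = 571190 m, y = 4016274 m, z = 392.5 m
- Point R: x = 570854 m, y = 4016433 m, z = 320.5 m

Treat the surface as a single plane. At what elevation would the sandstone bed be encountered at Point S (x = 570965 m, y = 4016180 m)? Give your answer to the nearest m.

Two edge vectors: Point P→Point Q = (46, -261, -18.9), Point P→Point R = (-290, -102, -90.9).
Normal n = (Point P→Point Q) × (Point P→Point R) = (21797.1, 9662.4, -80382).
So ∂z/∂x = −n_x/n_z = 0.27116892 and ∂z/∂y = −n_y/n_z = 0.12020602.
Intercept c from Point P: 411.4 − 154876.50 − 482811.67 = −637276.77.
At (570965, 4016180): z = 154828.0 + 482769.0 − 637276.77 = 320.2 m.

320 m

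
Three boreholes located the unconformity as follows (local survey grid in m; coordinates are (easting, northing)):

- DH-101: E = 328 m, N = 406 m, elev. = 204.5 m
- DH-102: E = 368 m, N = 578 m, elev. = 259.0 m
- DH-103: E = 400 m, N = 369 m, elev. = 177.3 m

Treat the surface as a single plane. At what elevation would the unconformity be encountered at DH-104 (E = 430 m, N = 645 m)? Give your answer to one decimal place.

271.3 m

Two edge vectors: DH-101→DH-102 = (40, 172, 54.5), DH-101→DH-103 = (72, -37, -27.2).
Normal n = (DH-101→DH-102) × (DH-101→DH-103) = (-2661.9, 5012, -13864).
So ∂z/∂E = −n_x/n_z = −0.19200 and ∂z/∂N = −n_y/n_z = 0.36151.
Intercept c from DH-101: 204.5 + 62.98 − 146.77 = 120.70.
At (430, 645): z = −82.6 + 233.2 + 120.70 = 271.3 m.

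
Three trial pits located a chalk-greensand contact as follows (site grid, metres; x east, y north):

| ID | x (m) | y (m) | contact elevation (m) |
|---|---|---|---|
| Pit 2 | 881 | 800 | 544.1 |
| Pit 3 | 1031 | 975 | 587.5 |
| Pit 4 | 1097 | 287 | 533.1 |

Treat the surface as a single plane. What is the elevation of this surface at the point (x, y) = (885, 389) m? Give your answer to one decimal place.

Let the plane be z = a·x + b·y + c.
Pit 3−Pit 2: 150a + 175b = 43.4;  Pit 4−Pit 2: 216a − 513b = −11.
Solving gives a = 0.177248, b = 0.096073.
Then c = 544.1 − a·881 − b·800 = 311.09.
At (885, 389): z = 156.9 + 37.4 + 311.09 = 505.3 m.

505.3 m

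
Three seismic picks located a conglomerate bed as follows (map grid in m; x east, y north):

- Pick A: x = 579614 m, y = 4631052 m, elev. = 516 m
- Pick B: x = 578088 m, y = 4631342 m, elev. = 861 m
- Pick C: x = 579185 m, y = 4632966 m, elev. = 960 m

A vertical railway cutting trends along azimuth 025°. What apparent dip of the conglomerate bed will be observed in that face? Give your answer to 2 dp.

Two edge vectors: Pick A→Pick B = (-1526, 290, 345), Pick A→Pick C = (-429, 1914, 444).
Normal n = (Pick A→Pick B) × (Pick A→Pick C) = (-531570, 529539, -2796354).
So ∂z/∂x = −n_x/n_z = −0.19009 and ∂z/∂y = −n_y/n_z = 0.18937.
Unit vector along 025° is (sin 25°, cos 25°) = (0.4226, 0.9063).
Slope in that direction = a·(0.4226) + b·(0.9063) = 0.09129.
Apparent dip = arctan|0.09129| = 5.22° (true dip is 15.0°, so apparent ≤ true as expected).

5.22°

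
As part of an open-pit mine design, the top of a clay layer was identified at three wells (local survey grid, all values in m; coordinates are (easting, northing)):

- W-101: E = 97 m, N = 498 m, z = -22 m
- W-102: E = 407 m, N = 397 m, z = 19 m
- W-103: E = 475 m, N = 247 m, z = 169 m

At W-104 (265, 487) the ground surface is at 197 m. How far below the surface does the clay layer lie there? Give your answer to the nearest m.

245 m

Let the plane be z = a·E + b·N + c.
W-102−W-101: 310a − 101b = 41;  W-103−W-101: 378a − 251b = 191.
Solving gives a = −0.22709, b = −1.10295.
Then c = -22 − a·97 − b·498 = 549.30.
At (265, 487): z_contact = −60.2 − 537.1 + 549.30 = -48.0 m.
Depth below ground = 197 − (-48.0) = 245 m.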